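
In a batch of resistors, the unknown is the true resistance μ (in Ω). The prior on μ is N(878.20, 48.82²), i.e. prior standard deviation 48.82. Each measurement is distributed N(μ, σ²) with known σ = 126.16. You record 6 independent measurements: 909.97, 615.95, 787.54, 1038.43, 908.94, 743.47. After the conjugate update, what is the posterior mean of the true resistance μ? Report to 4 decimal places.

For Normal data with known variance σ², a Normal(μ₀, σ₀²) prior on μ is conjugate. Posterior precision = 1/σ₀² + n/σ²; posterior mean is the precision-weighted average of μ₀ and x̄.
Σxᵢ = 909.97 + 615.95 + 787.54 + 1038.43 + 908.94 + 743.47 = 5004.3, so n·x̄ = 5004.3.
σ₀² = 48.82² = 2383.3924, σ² = 126.16² = 15916.3456; σ² + n·σ₀² = 15916.3456 + 6·2383.3924 = 30216.7.
Posterior mean = (μ₀/σ₀² + n·x̄/σ²)/(1/σ₀² + n/σ²) = (σ²·μ₀ + σ₀²·n·x̄)/(σ² + n·σ₀²) = (15916.3456·878.20 + 2383.3924·5004.3)/30216.7 = 25904945.29324/30216.7 = 857.3056.

857.3056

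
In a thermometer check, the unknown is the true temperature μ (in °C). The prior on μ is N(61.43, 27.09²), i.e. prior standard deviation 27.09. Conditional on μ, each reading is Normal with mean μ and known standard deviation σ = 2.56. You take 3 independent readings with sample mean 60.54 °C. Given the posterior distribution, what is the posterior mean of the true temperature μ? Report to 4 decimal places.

For Normal data with known variance σ², a Normal(μ₀, σ₀²) prior on μ is conjugate. Posterior precision = 1/σ₀² + n/σ²; posterior mean is the precision-weighted average of μ₀ and x̄.
n·x̄ = 3·60.54 = 181.62.
σ₀² = 27.09² = 733.8681, σ² = 2.56² = 6.5536; σ² + n·σ₀² = 6.5536 + 3·733.8681 = 2208.1579.
Posterior mean = (μ₀/σ₀² + n·x̄/σ²)/(1/σ₀² + n/σ²) = (σ²·μ₀ + σ₀²·n·x̄)/(σ² + n·σ₀²) = (6.5536·61.43 + 733.8681·181.62)/2208.1579 = 133687.71197/2208.1579 = 60.5426.

60.5426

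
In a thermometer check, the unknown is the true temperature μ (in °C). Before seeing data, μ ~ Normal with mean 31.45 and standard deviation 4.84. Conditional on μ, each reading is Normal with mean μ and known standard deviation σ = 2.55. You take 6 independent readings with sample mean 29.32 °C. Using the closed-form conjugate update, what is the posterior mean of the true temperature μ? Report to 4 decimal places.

For Normal data with known variance σ², a Normal(μ₀, σ₀²) prior on μ is conjugate. Posterior precision = 1/σ₀² + n/σ²; posterior mean is the precision-weighted average of μ₀ and x̄.
n·x̄ = 6·29.32 = 175.92.
σ₀² = 4.84² = 23.4256, σ² = 2.55² = 6.5025; σ² + n·σ₀² = 6.5025 + 6·23.4256 = 147.0561.
Posterior mean = (μ₀/σ₀² + n·x̄/σ²)/(1/σ₀² + n/σ²) = (σ²·μ₀ + σ₀²·n·x̄)/(σ² + n·σ₀²) = (6.5025·31.45 + 23.4256·175.92)/147.0561 = 4325.535177/147.0561 = 29.4142.

29.4142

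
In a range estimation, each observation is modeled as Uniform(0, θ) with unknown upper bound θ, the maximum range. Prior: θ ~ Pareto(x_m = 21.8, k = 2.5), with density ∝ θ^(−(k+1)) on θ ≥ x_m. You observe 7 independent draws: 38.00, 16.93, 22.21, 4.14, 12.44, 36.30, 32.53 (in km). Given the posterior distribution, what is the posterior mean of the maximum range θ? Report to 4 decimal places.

A Pareto(scale x_m, shape k) prior on the upper bound θ of Uniform(0, θ) is conjugate: posterior is Pareto(max(x_m, max xᵢ), k + n).
Sample maximum = 38.00; prior scale x_m = 21.8 → posterior scale = max = 38.00.
Posterior shape = 2.5 + 7 = 9.5.
E[θ|data] = k·x_m/(k−1) = 9.5·38.00/8.5 = 42.4706.

42.4706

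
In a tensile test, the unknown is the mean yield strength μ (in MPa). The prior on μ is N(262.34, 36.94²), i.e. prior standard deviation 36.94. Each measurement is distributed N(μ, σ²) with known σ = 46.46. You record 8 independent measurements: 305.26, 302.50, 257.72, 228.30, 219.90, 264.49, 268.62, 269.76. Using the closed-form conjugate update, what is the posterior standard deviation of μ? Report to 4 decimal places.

For Normal data with known variance σ², a Normal(μ₀, σ₀²) prior on μ is conjugate. Posterior precision = 1/σ₀² + n/σ²; posterior mean is the precision-weighted average of μ₀ and x̄.
σ₀² = 36.94² = 1364.5636, σ² = 46.46² = 2158.5316; σ² + n·σ₀² = 2158.5316 + 8·1364.5636 = 13075.0404.
Posterior precision = 1/σ₀² + n/σ² = 1/1364.5636 + 8/2158.5316 = (σ² + n·σ₀²)/(σ₀²σ²) = 13075.0404/(1364.5636·2158.5316); posterior variance σₙ² = σ₀²σ²/(σ² + n·σ₀²) = 1364.5636·2158.5316/13075.0404 = 225.273006.
Posterior SD = √σₙ² = √(1364.5636·2158.5316/13075.0404) = 15.0091.

15.0091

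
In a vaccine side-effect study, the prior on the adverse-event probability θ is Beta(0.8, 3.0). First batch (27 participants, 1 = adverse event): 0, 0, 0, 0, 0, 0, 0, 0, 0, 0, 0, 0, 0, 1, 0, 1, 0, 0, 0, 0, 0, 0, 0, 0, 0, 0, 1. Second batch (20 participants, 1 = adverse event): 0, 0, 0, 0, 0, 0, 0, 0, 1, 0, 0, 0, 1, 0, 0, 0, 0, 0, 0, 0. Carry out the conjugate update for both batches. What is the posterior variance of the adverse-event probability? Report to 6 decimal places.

0.001952

The Beta prior is conjugate to a Binomial/Bernoulli likelihood; the update adds successes to α and failures to β.
After batch 1: Beta(0.8+3, 3.0+24) = Beta(3.8, 27.0).
After batch 2: Beta(3.8+2, 27.0+18) = Beta(5.8, 45.0).
Var = αβ/((α+β)²(α+β+1)) = 5.8·45.0/(50.8²·51.8) = 0.001952.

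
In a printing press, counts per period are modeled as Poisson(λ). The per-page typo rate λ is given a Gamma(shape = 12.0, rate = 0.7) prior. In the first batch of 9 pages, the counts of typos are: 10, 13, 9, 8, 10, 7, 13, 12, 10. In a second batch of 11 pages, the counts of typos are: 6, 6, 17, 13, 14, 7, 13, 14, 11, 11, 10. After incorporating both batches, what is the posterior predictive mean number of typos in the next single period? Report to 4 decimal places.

10.9179

With a Gamma(shape α, rate β) prior, the Poisson likelihood is conjugate: the posterior is Gamma(α + ΣXᵢ, β + n).
Batch 1: sum of counts S = 92 over n = 9 pages.
After batch 1: Gamma(α+S, β+n) = Gamma(12.0+92, 0.7+9) = Gamma(104.0, 9.7).
Batch 2: sum of counts S = 122 over n = 11 pages.
After batch 2: Gamma(α+S, β+n) = Gamma(104.0+122, 9.7+11) = Gamma(226.0, 20.7).
The predictive distribution for one future period is NegBinom with mean α/β = 10.9179.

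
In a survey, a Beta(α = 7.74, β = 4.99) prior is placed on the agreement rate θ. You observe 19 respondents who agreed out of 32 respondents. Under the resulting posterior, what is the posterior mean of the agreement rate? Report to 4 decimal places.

The Beta prior is conjugate to a Binomial/Bernoulli likelihood; the update adds successes to α and failures to β.
Posterior: Beta(α+k, β+n−k) = Beta(7.74+19, 4.99+13) = Beta(26.74, 17.99).
Posterior mean = α/(α+β) = 26.74/44.73 = 0.5978.

0.5978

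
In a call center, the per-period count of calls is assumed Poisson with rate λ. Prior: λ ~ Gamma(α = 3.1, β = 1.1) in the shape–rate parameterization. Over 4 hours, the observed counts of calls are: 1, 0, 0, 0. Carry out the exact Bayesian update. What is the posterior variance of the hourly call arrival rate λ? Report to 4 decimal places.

With a Gamma(shape α, rate β) prior, the Poisson likelihood is conjugate: the posterior is Gamma(α + ΣXᵢ, β + n).
Sum of counts S = 1 over n = 4 hours.
Posterior: Gamma(α+S, β+n) = Gamma(3.1+1, 1.1+4) = Gamma(4.1, 5.1).
Var = α/β² = 4.1/5.1² = 0.1576.

0.1576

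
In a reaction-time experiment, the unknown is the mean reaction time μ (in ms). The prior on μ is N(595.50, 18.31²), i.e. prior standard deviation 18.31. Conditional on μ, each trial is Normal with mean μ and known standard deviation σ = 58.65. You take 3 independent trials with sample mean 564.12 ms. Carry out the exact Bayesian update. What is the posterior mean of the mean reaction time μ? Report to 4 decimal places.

588.4006

For Normal data with known variance σ², a Normal(μ₀, σ₀²) prior on μ is conjugate. Posterior precision = 1/σ₀² + n/σ²; posterior mean is the precision-weighted average of μ₀ and x̄.
n·x̄ = 3·564.12 = 1692.36.
σ₀² = 18.31² = 335.2561, σ² = 58.65² = 3439.8225; σ² + n·σ₀² = 3439.8225 + 3·335.2561 = 4445.5908.
Posterior mean = (μ₀/σ₀² + n·x̄/σ²)/(1/σ₀² + n/σ²) = (σ²·μ₀ + σ₀²·n·x̄)/(σ² + n·σ₀²) = (3439.8225·595.50 + 335.2561·1692.36)/4445.5908 = 2615788.312146/4445.5908 = 588.4006.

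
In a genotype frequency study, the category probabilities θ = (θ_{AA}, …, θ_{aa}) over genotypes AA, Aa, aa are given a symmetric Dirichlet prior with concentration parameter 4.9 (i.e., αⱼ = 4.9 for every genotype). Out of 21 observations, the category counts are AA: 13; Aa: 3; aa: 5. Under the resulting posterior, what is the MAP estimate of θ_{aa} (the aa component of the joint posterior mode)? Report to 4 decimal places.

0.2722

The Dirichlet prior is conjugate to the Multinomial likelihood: each posterior αⱼ = prior αⱼ + observed count nⱼ.
Posterior concentration: (17.9, 7.9, 9.9), total = 35.7.
Joint mode component: (α_{aa}−1)/(Σα−K) = 8.9/32.7 = 0.2722.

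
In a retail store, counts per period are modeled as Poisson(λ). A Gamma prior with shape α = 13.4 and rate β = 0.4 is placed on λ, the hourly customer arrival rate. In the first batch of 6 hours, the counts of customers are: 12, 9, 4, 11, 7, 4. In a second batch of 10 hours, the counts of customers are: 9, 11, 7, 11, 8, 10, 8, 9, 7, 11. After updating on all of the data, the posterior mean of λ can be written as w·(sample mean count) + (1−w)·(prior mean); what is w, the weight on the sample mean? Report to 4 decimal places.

0.9756

With a Gamma(shape α, rate β) prior, the Poisson likelihood is conjugate: the posterior is Gamma(α + ΣXᵢ, β + n).
Total number of hours: n = 6 + 10 = 16.
Posterior mean = (α₀+S)/(β₀+n) = [n/(β₀+n)]·(S/n) + [β₀/(β₀+n)]·(α₀/β₀), so only n and β₀ enter the weight.
Weight on data w = n/(β₀+n) = 16/(0.4+16) = 16/16.4 = 0.9756.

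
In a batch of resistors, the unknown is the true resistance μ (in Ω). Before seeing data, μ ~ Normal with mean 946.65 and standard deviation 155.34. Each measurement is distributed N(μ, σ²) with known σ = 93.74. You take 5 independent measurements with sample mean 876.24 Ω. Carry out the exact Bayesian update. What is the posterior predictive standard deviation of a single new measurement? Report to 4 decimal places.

102.1045

For Normal data with known variance σ², a Normal(μ₀, σ₀²) prior on μ is conjugate. Posterior precision = 1/σ₀² + n/σ²; posterior mean is the precision-weighted average of μ₀ and x̄.
σ₀² = 155.34² = 24130.5156, σ² = 93.74² = 8787.1876; σ² + n·σ₀² = 8787.1876 + 5·24130.5156 = 129439.7656.
Posterior precision = 1/σ₀² + n/σ² = 1/24130.5156 + 5/8787.1876 = (σ² + n·σ₀²)/(σ₀²σ²) = 129439.7656/(24130.5156·8787.1876); posterior variance σₙ² = σ₀²σ²/(σ² + n·σ₀²) = 24130.5156·8787.1876/129439.7656 = 1638.131578.
Predictive variance for one new observation = σₙ² + σ² = 24130.5156·8787.1876/129439.7656 + 8787.1876 = σ²·(σ₀² + 129439.7656)/129439.7656 = 8787.1876·153570.2812/129439.7656 = 10425.319178; SD = √(8787.1876·153570.2812/129439.7656) = 102.1045.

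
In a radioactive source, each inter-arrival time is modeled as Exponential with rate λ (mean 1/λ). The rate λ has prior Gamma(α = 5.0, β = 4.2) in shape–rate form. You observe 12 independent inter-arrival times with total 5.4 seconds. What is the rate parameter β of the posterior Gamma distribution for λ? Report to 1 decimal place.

With a Gamma(shape α, rate β) prior on the exponential rate λ, the posterior after n observations with total T = Σxᵢ is Gamma(α+n, β+T).
Posterior: Gamma(5.0+12, 4.2+5.4) = Gamma(17.0, 9.6).
Posterior β = 9.6.

9.6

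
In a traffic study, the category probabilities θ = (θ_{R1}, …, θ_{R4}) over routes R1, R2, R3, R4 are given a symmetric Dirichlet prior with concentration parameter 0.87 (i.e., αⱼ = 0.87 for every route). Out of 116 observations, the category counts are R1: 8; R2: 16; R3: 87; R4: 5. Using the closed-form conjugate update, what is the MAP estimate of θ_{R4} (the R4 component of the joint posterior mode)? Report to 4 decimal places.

0.0422

The Dirichlet prior is conjugate to the Multinomial likelihood: each posterior αⱼ = prior αⱼ + observed count nⱼ.
Posterior concentration: (8.87, 16.87, 87.87, 5.87), total = 119.48.
Joint mode component: (α_{R4}−1)/(Σα−K) = 4.87/115.48 = 0.0422.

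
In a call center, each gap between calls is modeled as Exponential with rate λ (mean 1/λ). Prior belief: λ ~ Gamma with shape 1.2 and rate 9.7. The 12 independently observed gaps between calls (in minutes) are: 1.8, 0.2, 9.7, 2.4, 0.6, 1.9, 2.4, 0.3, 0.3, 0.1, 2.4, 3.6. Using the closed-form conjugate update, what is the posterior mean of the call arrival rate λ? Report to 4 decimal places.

0.3729

With a Gamma(shape α, rate β) prior on the exponential rate λ, the posterior after n observations with total T = Σxᵢ is Gamma(α+n, β+T).
Sum of observations T = 25.7 minutes; n = 12.
Posterior: Gamma(1.2+12, 9.7+25.7) = Gamma(13.2, 35.4).
Posterior mean of λ = α/β = 13.2/35.4 = 0.3729.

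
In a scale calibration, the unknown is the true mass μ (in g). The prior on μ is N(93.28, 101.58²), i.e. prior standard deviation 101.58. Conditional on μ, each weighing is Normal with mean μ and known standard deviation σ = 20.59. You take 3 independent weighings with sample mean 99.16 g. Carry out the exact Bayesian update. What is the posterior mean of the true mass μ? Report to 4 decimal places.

99.0806

For Normal data with known variance σ², a Normal(μ₀, σ₀²) prior on μ is conjugate. Posterior precision = 1/σ₀² + n/σ²; posterior mean is the precision-weighted average of μ₀ and x̄.
n·x̄ = 3·99.16 = 297.48.
σ₀² = 101.58² = 10318.4964, σ² = 20.59² = 423.9481; σ² + n·σ₀² = 423.9481 + 3·10318.4964 = 31379.4373.
Posterior mean = (μ₀/σ₀² + n·x̄/σ²)/(1/σ₀² + n/σ²) = (σ²·μ₀ + σ₀²·n·x̄)/(σ² + n·σ₀²) = (423.9481·93.28 + 10318.4964·297.48)/31379.4373 = 3109092.18784/31379.4373 = 99.0806.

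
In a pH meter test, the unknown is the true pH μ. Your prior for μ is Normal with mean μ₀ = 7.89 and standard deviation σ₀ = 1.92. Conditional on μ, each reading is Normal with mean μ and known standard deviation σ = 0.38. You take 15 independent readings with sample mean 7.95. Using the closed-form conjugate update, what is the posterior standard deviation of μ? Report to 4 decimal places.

0.0980

For Normal data with known variance σ², a Normal(μ₀, σ₀²) prior on μ is conjugate. Posterior precision = 1/σ₀² + n/σ²; posterior mean is the precision-weighted average of μ₀ and x̄.
σ₀² = 1.92² = 3.6864, σ² = 0.38² = 0.1444; σ² + n·σ₀² = 0.1444 + 15·3.6864 = 55.4404.
Posterior precision = 1/σ₀² + n/σ² = 1/3.6864 + 15/0.1444 = (σ² + n·σ₀²)/(σ₀²σ²) = 55.4404/(3.6864·0.1444); posterior variance σₙ² = σ₀²σ²/(σ² + n·σ₀²) = 3.6864·0.1444/55.4404 = 0.009602.
Posterior SD = √σₙ² = √(3.6864·0.1444/55.4404) = 0.0980.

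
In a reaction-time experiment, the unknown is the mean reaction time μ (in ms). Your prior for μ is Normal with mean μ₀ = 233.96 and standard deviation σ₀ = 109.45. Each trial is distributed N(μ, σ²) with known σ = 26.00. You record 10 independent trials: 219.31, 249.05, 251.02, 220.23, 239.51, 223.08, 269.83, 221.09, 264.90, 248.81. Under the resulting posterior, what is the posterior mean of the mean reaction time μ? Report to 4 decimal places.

240.6453

For Normal data with known variance σ², a Normal(μ₀, σ₀²) prior on μ is conjugate. Posterior precision = 1/σ₀² + n/σ²; posterior mean is the precision-weighted average of μ₀ and x̄.
Σxᵢ = 219.31 + 249.05 + 251.02 + 220.23 + 239.51 + 223.08 + 269.83 + 221.09 + 264.90 + 248.81 = 2406.83, so n·x̄ = 2406.83.
σ₀² = 109.45² = 11979.3025, σ² = 26.00² = 676; σ² + n·σ₀² = 676 + 10·11979.3025 = 120469.025.
Posterior mean = (μ₀/σ₀² + n·x̄/σ²)/(1/σ₀² + n/σ²) = (σ²·μ₀ + σ₀²·n·x̄)/(σ² + n·σ₀²) = (676·233.96 + 11979.3025·2406.83)/120469.025 = 28990301.596075/120469.025 = 240.6453.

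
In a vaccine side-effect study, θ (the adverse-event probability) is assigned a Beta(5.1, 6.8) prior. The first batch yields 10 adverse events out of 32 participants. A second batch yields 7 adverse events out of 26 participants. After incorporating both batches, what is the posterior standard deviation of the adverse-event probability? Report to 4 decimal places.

The Beta prior is conjugate to a Binomial/Bernoulli likelihood; the update adds successes to α and failures to β.
After batch 1: Beta(5.1+10, 6.8+22) = Beta(15.1, 28.8).
After batch 2: Beta(15.1+7, 28.8+19) = Beta(22.1, 47.8).
Var = αβ/((α+β)²(α+β+1)) = 22.1·47.8/(69.9²·70.9) = 0.00304944; SD = √0.00304944 = 0.0552.

0.0552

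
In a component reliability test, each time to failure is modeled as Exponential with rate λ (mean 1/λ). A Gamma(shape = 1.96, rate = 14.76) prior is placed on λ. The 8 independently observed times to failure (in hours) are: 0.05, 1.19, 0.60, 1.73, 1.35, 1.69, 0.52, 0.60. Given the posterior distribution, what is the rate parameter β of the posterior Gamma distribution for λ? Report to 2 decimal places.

22.49

With a Gamma(shape α, rate β) prior on the exponential rate λ, the posterior after n observations with total T = Σxᵢ is Gamma(α+n, β+T).
Sum of observations T = 7.73 hours; n = 8.
Posterior: Gamma(1.96+8, 14.76+7.73) = Gamma(9.96, 22.49).
Posterior β = 22.49.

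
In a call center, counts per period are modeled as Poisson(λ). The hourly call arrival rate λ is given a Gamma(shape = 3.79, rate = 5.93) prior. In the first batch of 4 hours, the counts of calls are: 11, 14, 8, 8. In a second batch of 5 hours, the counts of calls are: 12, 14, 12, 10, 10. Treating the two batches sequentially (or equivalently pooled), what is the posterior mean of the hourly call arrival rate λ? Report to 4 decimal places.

With a Gamma(shape α, rate β) prior, the Poisson likelihood is conjugate: the posterior is Gamma(α + ΣXᵢ, β + n).
Batch 1: sum of counts S = 41 over n = 4 hours.
After batch 1: Gamma(α+S, β+n) = Gamma(3.79+41, 5.93+4) = Gamma(44.79, 9.93).
Batch 2: sum of counts S = 58 over n = 5 hours.
After batch 2: Gamma(α+S, β+n) = Gamma(44.79+58, 9.93+5) = Gamma(102.79, 14.93).
Posterior mean = α/β = 102.79/14.93 = 6.8848.

6.8848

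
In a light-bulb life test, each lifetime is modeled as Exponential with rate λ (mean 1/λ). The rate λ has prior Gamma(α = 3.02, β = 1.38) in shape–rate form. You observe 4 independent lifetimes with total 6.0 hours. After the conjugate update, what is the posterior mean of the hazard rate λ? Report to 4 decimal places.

With a Gamma(shape α, rate β) prior on the exponential rate λ, the posterior after n observations with total T = Σxᵢ is Gamma(α+n, β+T).
Posterior: Gamma(3.02+4, 1.38+6.0) = Gamma(7.02, 7.38).
Posterior mean of λ = α/β = 7.02/7.38 = 0.9512.

0.9512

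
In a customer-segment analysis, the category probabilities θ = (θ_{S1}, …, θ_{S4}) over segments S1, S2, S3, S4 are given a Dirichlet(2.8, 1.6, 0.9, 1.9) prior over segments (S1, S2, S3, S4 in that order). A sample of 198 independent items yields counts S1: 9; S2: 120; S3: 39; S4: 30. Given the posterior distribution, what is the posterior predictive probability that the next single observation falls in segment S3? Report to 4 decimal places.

0.1944

The Dirichlet prior is conjugate to the Multinomial likelihood: each posterior αⱼ = prior αⱼ + observed count nⱼ.
Posterior concentration: (11.8, 121.6, 39.9, 31.9), total = 205.2.
P(next = S3 | data) = α_{S3}/Σα = 0.1944.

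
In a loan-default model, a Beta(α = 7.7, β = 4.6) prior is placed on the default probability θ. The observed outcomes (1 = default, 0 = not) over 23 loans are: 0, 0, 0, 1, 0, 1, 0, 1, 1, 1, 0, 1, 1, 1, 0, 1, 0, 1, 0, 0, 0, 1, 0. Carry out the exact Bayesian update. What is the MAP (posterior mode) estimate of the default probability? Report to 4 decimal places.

The Beta prior is conjugate to a Binomial/Bernoulli likelihood; the update adds successes to α and failures to β.
Posterior: Beta(α+k, β+n−k) = Beta(7.7+11, 4.6+12) = Beta(18.7, 16.6).
Mode of Beta(a,b) for a,b>1 is (a−1)/(a+b−2) = 17.7/33.3 = 0.5315.

0.5315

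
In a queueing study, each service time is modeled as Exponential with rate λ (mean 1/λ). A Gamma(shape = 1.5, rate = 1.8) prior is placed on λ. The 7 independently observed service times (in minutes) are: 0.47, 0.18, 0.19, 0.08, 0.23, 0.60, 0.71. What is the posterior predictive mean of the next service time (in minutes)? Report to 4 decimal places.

0.5680

With a Gamma(shape α, rate β) prior on the exponential rate λ, the posterior after n observations with total T = Σxᵢ is Gamma(α+n, β+T).
Sum of observations T = 2.46 minutes; n = 7.
Posterior: Gamma(1.5+7, 1.8+2.46) = Gamma(8.5, 4.26).
The predictive distribution for the next observation is Lomax; its mean is β/(α−1) = 4.26/7.5 = 0.5680.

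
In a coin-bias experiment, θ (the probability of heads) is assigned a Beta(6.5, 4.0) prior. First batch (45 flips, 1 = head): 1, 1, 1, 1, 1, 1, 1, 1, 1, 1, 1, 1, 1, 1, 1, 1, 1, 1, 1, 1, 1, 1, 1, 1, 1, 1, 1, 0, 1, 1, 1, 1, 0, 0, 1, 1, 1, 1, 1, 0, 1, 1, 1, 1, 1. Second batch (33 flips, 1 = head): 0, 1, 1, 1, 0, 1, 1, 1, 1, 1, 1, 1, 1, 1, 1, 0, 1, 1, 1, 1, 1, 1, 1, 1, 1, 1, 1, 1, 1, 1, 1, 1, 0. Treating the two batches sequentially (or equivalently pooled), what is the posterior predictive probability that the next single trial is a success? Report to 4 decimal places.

The Beta prior is conjugate to a Binomial/Bernoulli likelihood; the update adds successes to α and failures to β.
After batch 1: Beta(6.5+41, 4.0+4) = Beta(47.5, 8.0).
After batch 2: Beta(47.5+29, 8.0+4) = Beta(76.5, 12.0).
For a single future Bernoulli trial, P(success | data) = α/(α+β) = 0.8644.

0.8644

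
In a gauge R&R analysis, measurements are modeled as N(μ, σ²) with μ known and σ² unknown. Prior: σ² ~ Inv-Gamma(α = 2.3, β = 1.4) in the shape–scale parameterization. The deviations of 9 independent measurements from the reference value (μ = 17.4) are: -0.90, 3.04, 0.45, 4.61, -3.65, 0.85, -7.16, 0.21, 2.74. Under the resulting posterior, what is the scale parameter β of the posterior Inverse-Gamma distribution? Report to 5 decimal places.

With known mean μ and an Inverse-Gamma(α, β) prior on σ², the Normal likelihood is conjugate: posterior is Inv-Gamma(α + n/2, β + Σ(xᵢ−μ)²/2).
Σ(xᵢ−μ)² = (-0.90)² + (3.04)² + (0.45)² + (4.61)² + (-3.65)² + (0.85)² + (-7.16)² + (0.21)² + (2.74)² = 104.3685.
Posterior: Inv-Gamma(2.3 + 9/2, 1.4 + 104.3685/2) = Inv-Gamma(6.80, 53.58425).
Posterior β = 53.58425.

53.58425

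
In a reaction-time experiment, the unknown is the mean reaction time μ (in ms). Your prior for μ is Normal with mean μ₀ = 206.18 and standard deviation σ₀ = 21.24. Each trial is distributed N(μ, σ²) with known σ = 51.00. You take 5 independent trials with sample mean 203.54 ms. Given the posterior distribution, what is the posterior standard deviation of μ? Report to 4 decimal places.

For Normal data with known variance σ², a Normal(μ₀, σ₀²) prior on μ is conjugate. Posterior precision = 1/σ₀² + n/σ²; posterior mean is the precision-weighted average of μ₀ and x̄.
σ₀² = 21.24² = 451.1376, σ² = 51.00² = 2601; σ² + n·σ₀² = 2601 + 5·451.1376 = 4856.688.
Posterior precision = 1/σ₀² + n/σ² = 1/451.1376 + 5/2601 = (σ² + n·σ₀²)/(σ₀²σ²) = 4856.688/(451.1376·2601); posterior variance σₙ² = σ₀²σ²/(σ² + n·σ₀²) = 451.1376·2601/4856.688 = 241.606811.
Posterior SD = √σₙ² = √(451.1376·2601/4856.688) = 15.5437.

15.5437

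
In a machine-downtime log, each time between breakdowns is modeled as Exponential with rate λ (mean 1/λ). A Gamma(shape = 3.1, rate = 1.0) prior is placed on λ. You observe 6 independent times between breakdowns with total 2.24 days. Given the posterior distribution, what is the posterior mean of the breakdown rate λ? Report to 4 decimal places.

2.8086

With a Gamma(shape α, rate β) prior on the exponential rate λ, the posterior after n observations with total T = Σxᵢ is Gamma(α+n, β+T).
Posterior: Gamma(3.1+6, 1.0+2.24) = Gamma(9.1, 3.24).
Posterior mean of λ = α/β = 9.1/3.24 = 2.8086.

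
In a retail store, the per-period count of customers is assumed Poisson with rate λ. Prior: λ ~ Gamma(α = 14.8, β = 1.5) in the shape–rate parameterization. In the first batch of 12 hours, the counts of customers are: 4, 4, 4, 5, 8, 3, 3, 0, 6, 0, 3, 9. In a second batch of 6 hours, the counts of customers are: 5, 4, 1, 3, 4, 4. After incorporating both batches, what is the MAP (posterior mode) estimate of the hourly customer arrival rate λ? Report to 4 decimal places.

4.2974

With a Gamma(shape α, rate β) prior, the Poisson likelihood is conjugate: the posterior is Gamma(α + ΣXᵢ, β + n).
Batch 1: sum of counts S = 49 over n = 12 hours.
After batch 1: Gamma(α+S, β+n) = Gamma(14.8+49, 1.5+12) = Gamma(63.8, 13.5).
Batch 2: sum of counts S = 21 over n = 6 hours.
After batch 2: Gamma(α+S, β+n) = Gamma(63.8+21, 13.5+6) = Gamma(84.8, 19.5).
Mode of Gamma(α,β) for α≥1 is (α−1)/β = 83.8/19.5 = 4.2974.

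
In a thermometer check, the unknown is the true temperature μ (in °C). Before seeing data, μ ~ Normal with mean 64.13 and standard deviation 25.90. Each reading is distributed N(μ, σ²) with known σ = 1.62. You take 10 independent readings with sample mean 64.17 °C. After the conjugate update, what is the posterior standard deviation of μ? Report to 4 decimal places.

0.5122

For Normal data with known variance σ², a Normal(μ₀, σ₀²) prior on μ is conjugate. Posterior precision = 1/σ₀² + n/σ²; posterior mean is the precision-weighted average of μ₀ and x̄.
σ₀² = 25.90² = 670.81, σ² = 1.62² = 2.6244; σ² + n·σ₀² = 2.6244 + 10·670.81 = 6710.7244.
Posterior precision = 1/σ₀² + n/σ² = 1/670.81 + 10/2.6244 = (σ² + n·σ₀²)/(σ₀²σ²) = 6710.7244/(670.81·2.6244); posterior variance σₙ² = σ₀²σ²/(σ² + n·σ₀²) = 670.81·2.6244/6710.7244 = 0.262337.
Posterior SD = √σₙ² = √(670.81·2.6244/6710.7244) = 0.5122.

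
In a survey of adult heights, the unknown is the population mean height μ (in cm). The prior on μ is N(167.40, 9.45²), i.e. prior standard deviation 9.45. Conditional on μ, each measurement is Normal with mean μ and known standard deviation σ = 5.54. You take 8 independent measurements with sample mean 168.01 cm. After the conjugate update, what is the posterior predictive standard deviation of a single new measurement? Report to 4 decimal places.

5.8626

For Normal data with known variance σ², a Normal(μ₀, σ₀²) prior on μ is conjugate. Posterior precision = 1/σ₀² + n/σ²; posterior mean is the precision-weighted average of μ₀ and x̄.
σ₀² = 9.45² = 89.3025, σ² = 5.54² = 30.6916; σ² + n·σ₀² = 30.6916 + 8·89.3025 = 745.1116.
Posterior precision = 1/σ₀² + n/σ² = 1/89.3025 + 8/30.6916 = (σ² + n·σ₀²)/(σ₀²σ²) = 745.1116/(89.3025·30.6916); posterior variance σₙ² = σ₀²σ²/(σ² + n·σ₀²) = 89.3025·30.6916/745.1116 = 3.678424.
Predictive variance for one new observation = σₙ² + σ² = 89.3025·30.6916/745.1116 + 30.6916 = σ²·(σ₀² + 745.1116)/745.1116 = 30.6916·834.4141/745.1116 = 34.370024; SD = √(30.6916·834.4141/745.1116) = 5.8626.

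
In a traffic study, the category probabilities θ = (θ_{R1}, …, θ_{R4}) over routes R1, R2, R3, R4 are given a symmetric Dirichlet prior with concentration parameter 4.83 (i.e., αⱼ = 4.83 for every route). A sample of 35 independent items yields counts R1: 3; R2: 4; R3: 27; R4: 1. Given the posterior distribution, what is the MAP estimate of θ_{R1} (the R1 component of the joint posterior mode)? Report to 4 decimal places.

The Dirichlet prior is conjugate to the Multinomial likelihood: each posterior αⱼ = prior αⱼ + observed count nⱼ.
Posterior concentration: (7.83, 8.83, 31.83, 5.83), total = 54.32.
Joint mode component: (α_{R1}−1)/(Σα−K) = 6.83/50.32 = 0.1357.

0.1357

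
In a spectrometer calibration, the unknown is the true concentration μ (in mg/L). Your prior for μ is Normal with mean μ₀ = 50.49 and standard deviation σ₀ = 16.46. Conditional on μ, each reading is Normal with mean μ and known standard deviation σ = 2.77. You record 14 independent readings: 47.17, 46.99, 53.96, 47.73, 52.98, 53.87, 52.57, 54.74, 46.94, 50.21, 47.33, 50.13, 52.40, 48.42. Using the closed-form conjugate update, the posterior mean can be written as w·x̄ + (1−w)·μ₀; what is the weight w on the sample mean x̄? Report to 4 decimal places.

0.9980

For Normal data with known variance σ², a Normal(μ₀, σ₀²) prior on μ is conjugate. Posterior precision = 1/σ₀² + n/σ²; posterior mean is the precision-weighted average of μ₀ and x̄.
σ₀² = 16.46² = 270.9316, σ² = 2.77² = 7.6729. Prior precision 1/σ₀² = 1/270.9316; data precision n/σ² = 14/7.6729.
w = (n/σ²)/(1/σ₀² + n/σ²) = n·σ₀²/(σ² + n·σ₀²) = 14·270.9316/(7.6729 + 14·270.9316) = 3793.0424/3800.7153 = 0.9980.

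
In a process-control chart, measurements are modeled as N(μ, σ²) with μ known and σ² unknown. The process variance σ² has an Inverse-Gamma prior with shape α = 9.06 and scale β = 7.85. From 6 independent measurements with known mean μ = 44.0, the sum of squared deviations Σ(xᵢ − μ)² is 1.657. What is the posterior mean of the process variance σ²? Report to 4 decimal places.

With known mean μ and an Inverse-Gamma(α, β) prior on σ², the Normal likelihood is conjugate: posterior is Inv-Gamma(α + n/2, β + Σ(xᵢ−μ)²/2).
Posterior: Inv-Gamma(9.06 + 6/2, 7.85 + 1.657/2) = Inv-Gamma(12.06, 8.6785).
E[σ²|data] = β/(α−1) = 8.6785/11.06 = 0.7847.

0.7847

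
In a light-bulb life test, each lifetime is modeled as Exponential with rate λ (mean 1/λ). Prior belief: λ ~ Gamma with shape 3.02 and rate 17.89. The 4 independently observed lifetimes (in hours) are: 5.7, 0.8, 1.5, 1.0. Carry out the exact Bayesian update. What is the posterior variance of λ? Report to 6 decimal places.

0.009709

With a Gamma(shape α, rate β) prior on the exponential rate λ, the posterior after n observations with total T = Σxᵢ is Gamma(α+n, β+T).
Sum of observations T = 9.0 hours; n = 4.
Posterior: Gamma(3.02+4, 17.89+9.0) = Gamma(7.02, 26.89).
Var = α/β² = 0.009709.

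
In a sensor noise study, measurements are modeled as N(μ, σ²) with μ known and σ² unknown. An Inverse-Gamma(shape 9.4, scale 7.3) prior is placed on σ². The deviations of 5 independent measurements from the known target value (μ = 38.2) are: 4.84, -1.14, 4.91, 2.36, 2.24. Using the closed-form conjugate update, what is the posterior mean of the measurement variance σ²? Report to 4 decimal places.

With known mean μ and an Inverse-Gamma(α, β) prior on σ², the Normal likelihood is conjugate: posterior is Inv-Gamma(α + n/2, β + Σ(xᵢ−μ)²/2).
Σ(xᵢ−μ)² = (4.84)² + (-1.14)² + (4.91)² + (2.36)² + (2.24)² = 59.4205.
Posterior: Inv-Gamma(9.4 + 5/2, 7.3 + 59.4205/2) = Inv-Gamma(11.90, 37.01025).
E[σ²|data] = β/(α−1) = 37.01025/10.90 = 3.3954.

3.3954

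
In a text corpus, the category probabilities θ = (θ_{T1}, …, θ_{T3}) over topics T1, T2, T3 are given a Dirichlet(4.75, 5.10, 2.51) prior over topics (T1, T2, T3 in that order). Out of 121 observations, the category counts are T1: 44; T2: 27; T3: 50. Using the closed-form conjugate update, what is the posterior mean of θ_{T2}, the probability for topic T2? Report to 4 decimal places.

0.2407

The Dirichlet prior is conjugate to the Multinomial likelihood: each posterior αⱼ = prior αⱼ + observed count nⱼ.
Posterior concentration: (48.75, 32.10, 52.51), total = 133.36.
E[θ_{T2}|data] = α_{T2}/Σα = 32.10/133.36 = 0.2407.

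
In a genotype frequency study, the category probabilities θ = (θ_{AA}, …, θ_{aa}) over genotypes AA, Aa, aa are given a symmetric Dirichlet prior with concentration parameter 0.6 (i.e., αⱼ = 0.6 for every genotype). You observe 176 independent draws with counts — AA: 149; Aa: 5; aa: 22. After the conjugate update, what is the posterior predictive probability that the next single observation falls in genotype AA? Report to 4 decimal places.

The Dirichlet prior is conjugate to the Multinomial likelihood: each posterior αⱼ = prior αⱼ + observed count nⱼ.
Posterior concentration: (149.6, 5.6, 22.6), total = 177.8.
P(next = AA | data) = α_{AA}/Σα = 0.8414.

0.8414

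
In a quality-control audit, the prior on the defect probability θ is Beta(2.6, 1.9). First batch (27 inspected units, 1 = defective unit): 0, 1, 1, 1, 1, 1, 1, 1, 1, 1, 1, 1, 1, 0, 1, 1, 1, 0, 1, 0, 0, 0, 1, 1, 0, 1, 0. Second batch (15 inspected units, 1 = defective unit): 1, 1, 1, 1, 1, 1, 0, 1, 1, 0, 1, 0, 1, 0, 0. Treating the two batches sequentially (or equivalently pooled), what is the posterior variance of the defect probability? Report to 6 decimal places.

The Beta prior is conjugate to a Binomial/Bernoulli likelihood; the update adds successes to α and failures to β.
After batch 1: Beta(2.6+19, 1.9+8) = Beta(21.6, 9.9).
After batch 2: Beta(21.6+10, 9.9+5) = Beta(31.6, 14.9).
Var = αβ/((α+β)²(α+β+1)) = 31.6·14.9/(46.5²·47.5) = 0.004584.

0.004584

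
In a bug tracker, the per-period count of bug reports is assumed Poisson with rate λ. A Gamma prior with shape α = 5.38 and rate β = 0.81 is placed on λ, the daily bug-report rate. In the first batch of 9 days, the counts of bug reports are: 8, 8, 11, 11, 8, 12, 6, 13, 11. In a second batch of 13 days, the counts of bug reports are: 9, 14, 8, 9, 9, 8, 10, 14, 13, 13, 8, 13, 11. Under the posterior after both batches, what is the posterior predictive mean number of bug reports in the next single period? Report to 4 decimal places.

10.1876

With a Gamma(shape α, rate β) prior, the Poisson likelihood is conjugate: the posterior is Gamma(α + ΣXᵢ, β + n).
Batch 1: sum of counts S = 88 over n = 9 days.
After batch 1: Gamma(α+S, β+n) = Gamma(5.38+88, 0.81+9) = Gamma(93.38, 9.81).
Batch 2: sum of counts S = 139 over n = 13 days.
After batch 2: Gamma(α+S, β+n) = Gamma(93.38+139, 9.81+13) = Gamma(232.38, 22.81).
The predictive distribution for one future period is NegBinom with mean α/β = 10.1876.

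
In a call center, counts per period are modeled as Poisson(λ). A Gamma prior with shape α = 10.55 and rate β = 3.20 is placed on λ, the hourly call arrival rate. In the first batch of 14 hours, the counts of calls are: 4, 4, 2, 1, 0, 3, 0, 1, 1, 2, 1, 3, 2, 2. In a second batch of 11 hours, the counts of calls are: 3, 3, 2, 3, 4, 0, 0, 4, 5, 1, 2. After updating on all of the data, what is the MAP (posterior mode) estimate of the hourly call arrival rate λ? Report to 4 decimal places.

With a Gamma(shape α, rate β) prior, the Poisson likelihood is conjugate: the posterior is Gamma(α + ΣXᵢ, β + n).
Batch 1: sum of counts S = 26 over n = 14 hours.
After batch 1: Gamma(α+S, β+n) = Gamma(10.55+26, 3.20+14) = Gamma(36.55, 17.20).
Batch 2: sum of counts S = 27 over n = 11 hours.
After batch 2: Gamma(α+S, β+n) = Gamma(36.55+27, 17.20+11) = Gamma(63.55, 28.20).
Mode of Gamma(α,β) for α≥1 is (α−1)/β = 62.55/28.20 = 2.2181.

2.2181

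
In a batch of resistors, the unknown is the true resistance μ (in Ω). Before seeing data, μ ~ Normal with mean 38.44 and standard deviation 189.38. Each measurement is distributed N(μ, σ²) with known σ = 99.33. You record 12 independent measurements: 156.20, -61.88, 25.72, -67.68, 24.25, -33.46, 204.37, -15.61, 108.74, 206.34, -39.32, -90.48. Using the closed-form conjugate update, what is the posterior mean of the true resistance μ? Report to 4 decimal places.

34.8482

For Normal data with known variance σ², a Normal(μ₀, σ₀²) prior on μ is conjugate. Posterior precision = 1/σ₀² + n/σ²; posterior mean is the precision-weighted average of μ₀ and x̄.
Σxᵢ = 156.20 + (-61.88) + 25.72 + (-67.68) + 24.25 + (-33.46) + 204.37 + (-15.61) + 108.74 + 206.34 + (-39.32) + (-90.48) = 417.19, so n·x̄ = 417.19.
σ₀² = 189.38² = 35864.7844, σ² = 99.33² = 9866.4489; σ² + n·σ₀² = 9866.4489 + 12·35864.7844 = 440243.8617.
Posterior mean = (μ₀/σ₀² + n·x̄/σ²)/(1/σ₀² + n/σ²) = (σ²·μ₀ + σ₀²·n·x̄)/(σ² + n·σ₀²) = (9866.4489·38.44 + 35864.7844·417.19)/440243.8617 = 15341695.699552/440243.8617 = 34.8482.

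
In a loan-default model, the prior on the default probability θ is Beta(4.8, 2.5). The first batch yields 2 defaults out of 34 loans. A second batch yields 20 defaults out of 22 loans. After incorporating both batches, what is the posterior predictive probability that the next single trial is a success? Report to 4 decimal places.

0.4234

The Beta prior is conjugate to a Binomial/Bernoulli likelihood; the update adds successes to α and failures to β.
After batch 1: Beta(4.8+2, 2.5+32) = Beta(6.8, 34.5).
After batch 2: Beta(6.8+20, 34.5+2) = Beta(26.8, 36.5).
For a single future Bernoulli trial, P(success | data) = α/(α+β) = 0.4234.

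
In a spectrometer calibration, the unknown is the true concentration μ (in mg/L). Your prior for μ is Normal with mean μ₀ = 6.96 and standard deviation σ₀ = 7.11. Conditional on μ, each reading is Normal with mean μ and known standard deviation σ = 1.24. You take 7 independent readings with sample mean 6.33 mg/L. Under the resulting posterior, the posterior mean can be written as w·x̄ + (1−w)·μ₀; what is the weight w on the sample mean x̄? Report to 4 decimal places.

0.9957

For Normal data with known variance σ², a Normal(μ₀, σ₀²) prior on μ is conjugate. Posterior precision = 1/σ₀² + n/σ²; posterior mean is the precision-weighted average of μ₀ and x̄.
σ₀² = 7.11² = 50.5521, σ² = 1.24² = 1.5376. Prior precision 1/σ₀² = 1/50.5521; data precision n/σ² = 7/1.5376.
w = (n/σ²)/(1/σ₀² + n/σ²) = n·σ₀²/(σ² + n·σ₀²) = 7·50.5521/(1.5376 + 7·50.5521) = 353.8647/355.4023 = 0.9957.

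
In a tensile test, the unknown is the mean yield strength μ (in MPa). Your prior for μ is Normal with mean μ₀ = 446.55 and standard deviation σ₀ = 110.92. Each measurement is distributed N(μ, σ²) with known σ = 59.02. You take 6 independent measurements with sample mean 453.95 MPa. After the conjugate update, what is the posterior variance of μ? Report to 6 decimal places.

554.399320

For Normal data with known variance σ², a Normal(μ₀, σ₀²) prior on μ is conjugate. Posterior precision = 1/σ₀² + n/σ²; posterior mean is the precision-weighted average of μ₀ and x̄.
σ₀² = 110.92² = 12303.2464, σ² = 59.02² = 3483.3604; σ² + n·σ₀² = 3483.3604 + 6·12303.2464 = 77302.8388.
Posterior precision = 1/σ₀² + n/σ² = 1/12303.2464 + 6/3483.3604 = (σ² + n·σ₀²)/(σ₀²σ²) = 77302.8388/(12303.2464·3483.3604); posterior variance σₙ² = σ₀²σ²/(σ² + n·σ₀²) = 12303.2464·3483.3604/77302.8388 = 554.399320.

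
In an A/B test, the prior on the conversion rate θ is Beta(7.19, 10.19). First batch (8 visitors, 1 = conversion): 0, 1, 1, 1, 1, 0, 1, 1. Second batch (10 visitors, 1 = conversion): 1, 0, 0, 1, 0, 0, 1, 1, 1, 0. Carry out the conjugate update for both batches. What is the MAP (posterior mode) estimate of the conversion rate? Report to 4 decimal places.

0.5150

The Beta prior is conjugate to a Binomial/Bernoulli likelihood; the update adds successes to α and failures to β.
After batch 1: Beta(7.19+6, 10.19+2) = Beta(13.19, 12.19).
After batch 2: Beta(13.19+5, 12.19+5) = Beta(18.19, 17.19).
Mode of Beta(a,b) for a,b>1 is (a−1)/(a+b−2) = 17.19/33.38 = 0.5150.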